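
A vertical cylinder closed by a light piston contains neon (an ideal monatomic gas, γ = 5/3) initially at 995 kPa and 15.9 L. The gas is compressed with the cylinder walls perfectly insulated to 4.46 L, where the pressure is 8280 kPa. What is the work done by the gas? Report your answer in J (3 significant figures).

W ≈ -31700 J

Adiabatic: W = (P₁V₁ − P₂V₂)/(γ − 1) with γ = 5/3.
P₁V₁ = 15820 J, P₂V₂ = 36929 J.
W = (15820 − 36929) / 0.6667 = -31662 J.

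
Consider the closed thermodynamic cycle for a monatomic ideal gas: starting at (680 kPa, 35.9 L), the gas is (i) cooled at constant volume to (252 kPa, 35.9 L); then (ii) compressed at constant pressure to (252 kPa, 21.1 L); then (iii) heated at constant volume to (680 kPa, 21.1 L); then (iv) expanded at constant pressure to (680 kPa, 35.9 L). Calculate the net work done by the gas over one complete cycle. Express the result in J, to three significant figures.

W_net ≈ 6330 J

Constant-volume legs do no work.
W(ii) = (252)(21.1 − 35.9) = -3730 J; W(iv) = (680)(35.9 − 21.1) = 10064 J.
W_net = -3730 + 10064 = 6334 J (the clockwise enclosed area).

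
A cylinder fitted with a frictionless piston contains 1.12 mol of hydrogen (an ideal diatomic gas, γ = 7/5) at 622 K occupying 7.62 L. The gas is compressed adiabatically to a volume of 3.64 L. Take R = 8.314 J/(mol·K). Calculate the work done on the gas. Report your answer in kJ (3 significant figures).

W ≈ 4.98 kJ

Adiabatic: TV^(γ−1) = const with γ = 7/5.
T₂ = T₁ (V₁/V₂)^(γ−1) = 622 × (7.62/3.64)^0.4 = 622 × 1.344 = 835.9 K.
W_by = nCᵥ(T₁ − T₂) = (1.12)(20.79)(622 − 835.9) = -4978 J.
Work on gas = −W_by = 4978 J.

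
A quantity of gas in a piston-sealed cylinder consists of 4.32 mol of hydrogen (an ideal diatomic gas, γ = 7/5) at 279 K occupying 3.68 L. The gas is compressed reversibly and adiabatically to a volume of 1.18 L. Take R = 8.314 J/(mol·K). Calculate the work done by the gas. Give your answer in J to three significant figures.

W ≈ -14400 J

Adiabatic: TV^(γ−1) = const with γ = 7/5.
T₂ = T₁ (V₁/V₂)^(γ−1) = 279 × (3.68/1.18)^0.4 = 279 × 1.576 = 439.7 K.
W_by = nCᵥ(T₁ − T₂) = (4.32)(20.79)(279 − 439.7) = -14433 J.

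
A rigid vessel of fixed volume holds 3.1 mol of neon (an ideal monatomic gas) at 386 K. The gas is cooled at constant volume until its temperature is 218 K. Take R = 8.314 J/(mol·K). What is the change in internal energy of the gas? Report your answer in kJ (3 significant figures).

Constant volume ⇒ W = 0, so Q = ΔU = nCᵥΔT with Cᵥ = 3R/2 = 12.47 J/(mol·K).
ΔU = (3.1)(12.47)(218 − 386) = -6495 J.

ΔU ≈ -6.49 kJ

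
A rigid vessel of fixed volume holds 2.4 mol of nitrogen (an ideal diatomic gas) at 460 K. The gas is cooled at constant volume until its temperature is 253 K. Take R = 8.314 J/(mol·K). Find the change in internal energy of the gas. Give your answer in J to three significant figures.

Constant volume ⇒ W = 0, so Q = ΔU = nCᵥΔT with Cᵥ = 5R/2 = 20.79 J/(mol·K).
ΔU = (2.4)(20.79)(253 − 460) = -10326 J.

ΔU ≈ -10300 J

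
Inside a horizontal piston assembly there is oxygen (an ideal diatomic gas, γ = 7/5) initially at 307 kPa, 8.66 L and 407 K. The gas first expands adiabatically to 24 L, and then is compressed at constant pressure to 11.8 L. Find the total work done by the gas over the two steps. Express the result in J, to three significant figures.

Step 1 (adiabatic): W = (P₁V₁ − P₂V₂)/(γ−1) = (2659 − 1768)/0.4 = 2226 J.
After step 1: P = 73.68 kPa, V = 24 L, T = 270.7 K.
Step 2 (isobaric): W = PΔV = (73.68 kPa)(11.8 − 24 L) = -898.9 J.
W_total = 2226 − 898.9 = 1327 J.

W_total ≈ 1330 J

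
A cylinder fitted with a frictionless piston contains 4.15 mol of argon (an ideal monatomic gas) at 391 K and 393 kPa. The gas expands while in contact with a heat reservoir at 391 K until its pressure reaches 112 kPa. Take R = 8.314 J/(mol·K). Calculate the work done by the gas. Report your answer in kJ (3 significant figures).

Isothermal process: W = nRT ln(V₂/V₁) = nRT ln(P₁/P₂).
W = (4.15)(8.314)(391) × ln(393/112)
  = 13491 × ln(3.509) = 13491 × 1.255
W_by_gas = 16935 J.

W ≈ 16.9 kJ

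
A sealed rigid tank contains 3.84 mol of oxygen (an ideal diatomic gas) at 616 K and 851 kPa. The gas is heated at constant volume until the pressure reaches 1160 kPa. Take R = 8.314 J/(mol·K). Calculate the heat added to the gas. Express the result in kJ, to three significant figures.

Q ≈ 17.9 kJ

Constant volume ⇒ W = 0, so Q = ΔU = nCᵥΔT with Cᵥ = 5R/2 = 20.79 J/(mol·K).
At constant V, T₂/T₁ = P₂/P₁ ⇒ ΔT = T₁(P₂/P₁ − 1) = 616·(1160/851 − 1) = 223.7 K.
ΔU = (3.84)(20.79)(223.7) = 17852 J.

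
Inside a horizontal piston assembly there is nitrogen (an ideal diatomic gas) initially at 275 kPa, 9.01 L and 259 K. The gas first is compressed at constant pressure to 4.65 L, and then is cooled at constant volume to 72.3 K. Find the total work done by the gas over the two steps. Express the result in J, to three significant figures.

W_total ≈ -1200 J

Step 1 (isobaric): W = PΔV = (275 kPa)(4.65 − 9.01 L) = -1199 J.
Step 2 (isochoric): W = 0 (constant volume).
W_total = -1199 + 0 = -1199 J.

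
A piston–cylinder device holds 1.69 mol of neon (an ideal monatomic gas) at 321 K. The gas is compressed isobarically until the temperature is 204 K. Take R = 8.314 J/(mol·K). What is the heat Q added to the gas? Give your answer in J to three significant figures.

Isobaric: W = nRΔT = (1.69)(8.314)(-117) = -1644 J.
ΔU = nCᵥΔT with Cᵥ = 3R/2: ΔU = (1.69)(12.47)(-117) = -2466 J.
Q = ΔU + W = -2466 − 1644 = -4110 J.

Q ≈ -4110 J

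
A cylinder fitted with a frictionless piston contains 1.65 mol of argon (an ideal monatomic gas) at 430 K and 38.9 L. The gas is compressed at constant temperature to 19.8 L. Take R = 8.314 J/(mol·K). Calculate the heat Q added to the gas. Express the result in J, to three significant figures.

Q ≈ -3980 J

Isothermal ⇒ ΔU = 0, so Q = W = nRT ln(V₂/V₁).
Q = (1.65)(8.314)(430) ln(19.8/38.9) = 5899 × -0.6753 = -3984 J.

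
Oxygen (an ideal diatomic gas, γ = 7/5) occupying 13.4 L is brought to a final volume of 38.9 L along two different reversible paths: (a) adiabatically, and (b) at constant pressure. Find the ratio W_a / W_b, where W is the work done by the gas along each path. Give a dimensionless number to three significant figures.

Path (a) adiabatic: W = P₁V₁(1 − (V₁/V₂)^(γ−1))/(γ−1) → W_a/(P₁V₁) = 0.8677.
Path (b) isobaric: W = P₁(V₂ − V₁) → W_b/(P₁V₁) = 1.903.
W_a / W_b = 0.8677 / 1.903 = 0.456.

W_a / W_b ≈ 0.456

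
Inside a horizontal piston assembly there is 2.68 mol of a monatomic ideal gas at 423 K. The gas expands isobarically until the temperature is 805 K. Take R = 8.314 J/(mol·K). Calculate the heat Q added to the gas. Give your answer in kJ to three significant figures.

Q ≈ 21.3 kJ

Isobaric: W = nRΔT = (2.68)(8.314)(382) = 8512 J.
ΔU = nCᵥΔT with Cᵥ = 3R/2: ΔU = (2.68)(12.47)(382) = 12767 J.
Q = ΔU + W = 12767 + 8512 = 21279 J.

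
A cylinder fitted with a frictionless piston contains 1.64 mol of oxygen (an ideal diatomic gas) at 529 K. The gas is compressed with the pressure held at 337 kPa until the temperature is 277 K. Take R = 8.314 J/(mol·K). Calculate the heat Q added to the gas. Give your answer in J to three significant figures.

Isobaric: W = nRΔT = (1.64)(8.314)(-252) = -3436 J.
ΔU = nCᵥΔT with Cᵥ = 5R/2: ΔU = (1.64)(20.79)(-252) = -8590 J.
Q = ΔU + W = -8590 − 3436 = -12026 J.

Q ≈ -12000 J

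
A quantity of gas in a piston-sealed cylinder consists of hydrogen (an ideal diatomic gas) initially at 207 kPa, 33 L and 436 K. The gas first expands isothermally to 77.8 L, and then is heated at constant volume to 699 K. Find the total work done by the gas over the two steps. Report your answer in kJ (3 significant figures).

Step 1 (isothermal): W = P₁V₁ ln(V₂/V₁) = (6831) ln(77.8/33) = 5858 J.
Step 2 (isochoric): W = 0 (constant volume).
W_total = 5858 + 0 = 5858 J.

W_total ≈ 5.86 kJ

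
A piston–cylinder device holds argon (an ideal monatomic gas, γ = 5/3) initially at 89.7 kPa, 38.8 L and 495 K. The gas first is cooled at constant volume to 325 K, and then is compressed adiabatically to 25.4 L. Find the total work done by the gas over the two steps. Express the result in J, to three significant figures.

Step 1 (isochoric): W = 0 (constant volume).
After step 1: P = 58.89 kPa (V unchanged).
Step 2 (adiabatic): W = (P₁V₁ − P₂V₂)/(γ−1) = (2285 − 3031)/0.667 = -1119 J.
W_total = 0 − 1119 = -1119 J.

W_total ≈ -1120 J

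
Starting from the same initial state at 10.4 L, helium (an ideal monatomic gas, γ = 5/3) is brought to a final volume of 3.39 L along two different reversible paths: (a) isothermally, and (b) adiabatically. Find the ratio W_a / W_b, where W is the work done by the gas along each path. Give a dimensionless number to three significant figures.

W_a / W_b ≈ 0.672

Path (a) isothermal: W = P₁V₁ ln(V₂/V₁) → W_a/(P₁V₁) = -1.121.
Path (b) adiabatic: W = P₁V₁(1 − (V₁/V₂)^(γ−1))/(γ−1) → W_b/(P₁V₁) = -1.667.
W_a / W_b = -1.121 / -1.667 = 0.6725.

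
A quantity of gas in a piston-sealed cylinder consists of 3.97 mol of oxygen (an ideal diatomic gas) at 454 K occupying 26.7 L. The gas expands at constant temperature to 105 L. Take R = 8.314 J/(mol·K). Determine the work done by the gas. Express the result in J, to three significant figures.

W ≈ 20500 J

Isothermal: W = nRT ln(V₂/V₁).
W = (3.97)(8.314)(454) × ln(105/26.7)
  = 14985 × 1.369
W_by_gas = 20519 J.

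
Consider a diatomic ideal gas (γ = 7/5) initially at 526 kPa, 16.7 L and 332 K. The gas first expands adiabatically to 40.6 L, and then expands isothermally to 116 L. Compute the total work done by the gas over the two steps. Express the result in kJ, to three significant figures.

Step 1 (adiabatic): W = (P₁V₁ − P₂V₂)/(γ−1) = (8784 − 6157)/0.4 = 6568 J.
After step 1: P = 151.7 kPa, V = 40.6 L, T = 232.7 K.
Step 2 (isothermal): W = P₁V₁ ln(V₂/V₁) = (6157) ln(116/40.6) = 6464 J.
W_total = 6568 + 6464 = 13032 J.

W_total ≈ 13.0 kJ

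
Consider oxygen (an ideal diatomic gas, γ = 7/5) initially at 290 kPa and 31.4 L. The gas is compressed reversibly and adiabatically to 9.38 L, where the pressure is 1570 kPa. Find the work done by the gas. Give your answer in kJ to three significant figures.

W ≈ -14.1 kJ

Adiabatic: W = (P₁V₁ − P₂V₂)/(γ − 1) with γ = 7/5.
P₁V₁ = 9106 J, P₂V₂ = 14727 J.
W = (9106 − 14727) / 0.4 = -14052 J.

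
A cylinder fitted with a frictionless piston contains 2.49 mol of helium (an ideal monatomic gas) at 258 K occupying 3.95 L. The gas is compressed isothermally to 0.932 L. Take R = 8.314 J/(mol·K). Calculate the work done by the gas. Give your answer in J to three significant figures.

Isothermal: W = nRT ln(V₂/V₁).
W = (2.49)(8.314)(258) × ln(0.932/3.95)
  = 5341 × -1.444
W_by_gas = -7713 J.

W ≈ -7710 J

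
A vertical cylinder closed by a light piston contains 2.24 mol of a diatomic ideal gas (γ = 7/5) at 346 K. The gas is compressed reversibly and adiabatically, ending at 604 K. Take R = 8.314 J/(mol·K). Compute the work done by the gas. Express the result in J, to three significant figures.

Adiabatic ⇒ Q = 0, so W_by = −ΔU = nCᵥ(T₁ − T₂).
Cᵥ = 5R/2 = 20.79 J/(mol·K).
W = (2.24)(20.79)(346 − 604) = -12012 J.

W ≈ -12000 J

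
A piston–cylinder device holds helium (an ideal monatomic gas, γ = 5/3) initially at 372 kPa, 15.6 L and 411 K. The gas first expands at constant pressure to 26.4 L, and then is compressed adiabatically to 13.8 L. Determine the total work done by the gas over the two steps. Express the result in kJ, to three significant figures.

Step 1 (isobaric): W = PΔV = (372 kPa)(26.4 − 15.6 L) = 4018 J.
After step 1: P = 372 kPa, V = 26.4 L, T = 695.5 K.
Step 2 (adiabatic): W = (P₁V₁ − P₂V₂)/(γ−1) = (9821 − 15134)/0.667 = -7970 J.
W_total = 4018 − 7970 = -3953 J.

W_total ≈ -3.95 kJ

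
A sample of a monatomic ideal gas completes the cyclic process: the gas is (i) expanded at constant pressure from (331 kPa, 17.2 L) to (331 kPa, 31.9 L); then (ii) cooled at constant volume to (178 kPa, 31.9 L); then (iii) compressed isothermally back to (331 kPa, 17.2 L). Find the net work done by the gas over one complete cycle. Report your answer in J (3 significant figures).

W_net ≈ 1360 J

Leg (i): W = PΔV = (331)(31.9 − 17.2) = 4866 J.
Leg (ii): W = 0.
Leg (iii): W = PᵢVᵢ ln(V_f/Vᵢ) = (5678) ln(17.2/31.9) = -3507 J.
W_net = 4866 − 3507 = 1358 J.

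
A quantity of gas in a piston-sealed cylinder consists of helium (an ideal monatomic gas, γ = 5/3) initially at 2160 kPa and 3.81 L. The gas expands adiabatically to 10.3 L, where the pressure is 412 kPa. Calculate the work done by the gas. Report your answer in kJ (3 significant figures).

W ≈ 5.98 kJ

Adiabatic: W = (P₁V₁ − P₂V₂)/(γ − 1) with γ = 5/3.
P₁V₁ = 8230 J, P₂V₂ = 4244 J.
W = (8230 − 4244) / 0.6667 = 5979 J.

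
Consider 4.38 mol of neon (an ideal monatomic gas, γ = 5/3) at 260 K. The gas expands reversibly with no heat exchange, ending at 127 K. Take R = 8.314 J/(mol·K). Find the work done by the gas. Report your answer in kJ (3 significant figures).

Adiabatic ⇒ Q = 0, so W_by = −ΔU = nCᵥ(T₁ − T₂).
Cᵥ = 3R/2 = 12.47 J/(mol·K).
W = (4.38)(12.47)(260 − 127) = 7265 J.

W ≈ 7.26 kJ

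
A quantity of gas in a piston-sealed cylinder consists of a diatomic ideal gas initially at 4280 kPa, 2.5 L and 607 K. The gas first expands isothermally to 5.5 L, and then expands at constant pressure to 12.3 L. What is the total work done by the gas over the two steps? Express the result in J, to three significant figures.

W_total ≈ 21700 J

Step 1 (isothermal): W = P₁V₁ ln(V₂/V₁) = (10700) ln(5.5/2.5) = 8436 J.
After step 1: P = 1945 kPa, V = 5.5 L, T = 607 K.
Step 2 (isobaric): W = PΔV = (1945 kPa)(12.3 − 5.5 L) = 13229 J.
W_total = 8436 + 13229 = 21666 J.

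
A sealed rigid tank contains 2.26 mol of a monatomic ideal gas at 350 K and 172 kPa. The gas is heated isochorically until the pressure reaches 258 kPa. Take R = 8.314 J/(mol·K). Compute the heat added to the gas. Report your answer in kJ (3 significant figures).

Constant volume ⇒ W = 0, so Q = ΔU = nCᵥΔT with Cᵥ = 3R/2 = 12.47 J/(mol·K).
At constant V, T₂/T₁ = P₂/P₁ ⇒ ΔT = T₁(P₂/P₁ − 1) = 350·(258/172 − 1) = 175 K.
ΔU = (2.26)(12.47)(175) = 4932 J.

Q ≈ 4.93 kJ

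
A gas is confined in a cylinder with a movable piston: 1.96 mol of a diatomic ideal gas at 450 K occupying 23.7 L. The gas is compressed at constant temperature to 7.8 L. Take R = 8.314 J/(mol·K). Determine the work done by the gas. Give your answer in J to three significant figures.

W ≈ -8150 J

Isothermal: W = nRT ln(V₂/V₁).
W = (1.96)(8.314)(450) × ln(7.8/23.7)
  = 7333 × -1.111
W_by_gas = -8149 J.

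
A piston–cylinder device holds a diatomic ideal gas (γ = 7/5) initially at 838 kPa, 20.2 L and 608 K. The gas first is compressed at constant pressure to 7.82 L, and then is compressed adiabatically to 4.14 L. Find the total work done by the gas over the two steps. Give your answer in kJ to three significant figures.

W_total ≈ -15.1 kJ

Step 1 (isobaric): W = PΔV = (838 kPa)(7.82 − 20.2 L) = -10374 J.
After step 1: P = 838 kPa, V = 7.82 L, T = 235.4 K.
Step 2 (adiabatic): W = (P₁V₁ − P₂V₂)/(γ−1) = (6553 − 8451)/0.4 = -4746 J.
W_total = -10374 − 4746 = -15120 J.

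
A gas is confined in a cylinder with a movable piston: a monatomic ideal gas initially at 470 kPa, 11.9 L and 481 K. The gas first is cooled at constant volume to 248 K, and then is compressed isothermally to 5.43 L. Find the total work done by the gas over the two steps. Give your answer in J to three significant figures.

Step 1 (isochoric): W = 0 (constant volume).
After step 1: P = 242.3 kPa (V unchanged).
Step 2 (isothermal): W = P₁V₁ ln(V₂/V₁) = (2884) ln(5.43/11.9) = -2263 J.
W_total = 0 − 2263 = -2263 J.

W_total ≈ -2260 J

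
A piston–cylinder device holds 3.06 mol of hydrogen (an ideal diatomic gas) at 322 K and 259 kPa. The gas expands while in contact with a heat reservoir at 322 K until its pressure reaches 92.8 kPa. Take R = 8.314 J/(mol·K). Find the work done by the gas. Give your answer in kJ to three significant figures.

W ≈ 8.41 kJ

Isothermal process: W = nRT ln(V₂/V₁) = nRT ln(P₁/P₂).
W = (3.06)(8.314)(322) × ln(259/92.8)
  = 8192 × ln(2.791) = 8192 × 1.026
W_by_gas = 8408 J.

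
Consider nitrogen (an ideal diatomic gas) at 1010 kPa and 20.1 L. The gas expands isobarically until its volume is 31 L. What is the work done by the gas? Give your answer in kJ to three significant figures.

W ≈ 11.0 kJ

Isobaric: W = P ΔV.
W = (1010 kPa)(31 − 20.1 L) = (1010)(10.9) = 11009 J.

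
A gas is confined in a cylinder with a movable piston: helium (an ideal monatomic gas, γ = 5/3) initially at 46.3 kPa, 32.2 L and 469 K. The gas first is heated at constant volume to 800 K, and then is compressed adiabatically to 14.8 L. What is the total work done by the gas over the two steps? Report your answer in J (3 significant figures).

Step 1 (isochoric): W = 0 (constant volume).
After step 1: P = 78.98 kPa (V unchanged).
Step 2 (adiabatic): W = (P₁V₁ − P₂V₂)/(γ−1) = (2543 − 4270)/0.667 = -2590 J.
W_total = 0 − 2590 = -2590 J.

W_total ≈ -2590 J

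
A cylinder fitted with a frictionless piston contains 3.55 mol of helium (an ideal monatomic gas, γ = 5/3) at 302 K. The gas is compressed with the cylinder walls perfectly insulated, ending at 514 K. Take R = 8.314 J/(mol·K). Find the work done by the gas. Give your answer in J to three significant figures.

Adiabatic ⇒ Q = 0, so W_by = −ΔU = nCᵥ(T₁ − T₂).
Cᵥ = 3R/2 = 12.47 J/(mol·K).
W = (3.55)(12.47)(302 − 514) = -9386 J.

W ≈ -9390 J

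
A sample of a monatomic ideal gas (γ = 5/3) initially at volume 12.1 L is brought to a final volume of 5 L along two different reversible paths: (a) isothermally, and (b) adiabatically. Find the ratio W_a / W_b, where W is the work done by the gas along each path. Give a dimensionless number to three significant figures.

Path (a) isothermal: W = P₁V₁ ln(V₂/V₁) → W_a/(P₁V₁) = -0.8838.
Path (b) adiabatic: W = P₁V₁(1 − (V₁/V₂)^(γ−1))/(γ−1) → W_b/(P₁V₁) = -1.204.
W_a / W_b = -0.8838 / -1.204 = 0.7342.

W_a / W_b ≈ 0.734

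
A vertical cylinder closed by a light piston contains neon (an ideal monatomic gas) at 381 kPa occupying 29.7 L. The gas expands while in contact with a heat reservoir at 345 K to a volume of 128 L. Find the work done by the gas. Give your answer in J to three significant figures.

Isothermal: W = nRT ln(V₂/V₁) = P₁V₁ ln(V₂/V₁).
P₁V₁ = (381 kPa)(29.7 L) = 11316 J.
W = 11316 × ln(128/29.7) = 11316 × 1.461
W_by_gas = 16531 J.

W ≈ 16500 J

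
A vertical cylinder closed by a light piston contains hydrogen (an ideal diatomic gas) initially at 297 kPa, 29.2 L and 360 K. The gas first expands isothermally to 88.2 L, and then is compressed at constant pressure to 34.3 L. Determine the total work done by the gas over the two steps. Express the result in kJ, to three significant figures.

Step 1 (isothermal): W = P₁V₁ ln(V₂/V₁) = (8672) ln(88.2/29.2) = 9587 J.
After step 1: P = 98.33 kPa, V = 88.2 L, T = 360 K.
Step 2 (isobaric): W = PΔV = (98.33 kPa)(34.3 − 88.2 L) = -5300 J.
W_total = 9587 − 5300 = 4287 J.

W_total ≈ 4.29 kJ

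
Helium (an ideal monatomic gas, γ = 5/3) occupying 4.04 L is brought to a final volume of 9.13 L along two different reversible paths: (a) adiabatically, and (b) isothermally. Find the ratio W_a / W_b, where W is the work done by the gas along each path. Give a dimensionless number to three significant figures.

Path (a) adiabatic: W = P₁V₁(1 − (V₁/V₂)^(γ−1))/(γ−1) → W_a/(P₁V₁) = 0.629.
Path (b) isothermal: W = P₁V₁ ln(V₂/V₁) → W_b/(P₁V₁) = 0.8153.
W_a / W_b = 0.629 / 0.8153 = 0.7714.

W_a / W_b ≈ 0.771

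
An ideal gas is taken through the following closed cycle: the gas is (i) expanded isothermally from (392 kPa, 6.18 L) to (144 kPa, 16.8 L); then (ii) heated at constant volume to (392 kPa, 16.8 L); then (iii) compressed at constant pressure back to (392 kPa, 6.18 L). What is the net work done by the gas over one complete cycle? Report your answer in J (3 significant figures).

Leg (i): W = PᵢVᵢ ln(V_f/Vᵢ) = (2423) ln(16.8/6.18) = 2423 J.
Leg (ii): W = 0.
Leg (iii): W = PΔV = (392)(6.18 − 16.8) = -4163 J.
W_net = 2423 − 4163 = -1740 J.

W_net ≈ -1740 J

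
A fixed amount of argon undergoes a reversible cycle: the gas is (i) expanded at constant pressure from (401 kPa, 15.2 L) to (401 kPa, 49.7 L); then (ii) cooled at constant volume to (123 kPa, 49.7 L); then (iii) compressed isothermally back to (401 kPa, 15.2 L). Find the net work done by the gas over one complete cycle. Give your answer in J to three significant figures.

W_net ≈ 6590 J

Leg (i): W = PΔV = (401)(49.7 − 15.2) = 13834 J.
Leg (ii): W = 0.
Leg (iii): W = PᵢVᵢ ln(V_f/Vᵢ) = (6113) ln(15.2/49.7) = -7242 J.
W_net = 13834 − 7242 = 6592 J.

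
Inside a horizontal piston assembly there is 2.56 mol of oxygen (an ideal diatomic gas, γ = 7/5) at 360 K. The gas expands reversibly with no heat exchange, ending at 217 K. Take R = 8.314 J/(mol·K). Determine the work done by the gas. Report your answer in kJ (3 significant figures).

W ≈ 7.61 kJ

Adiabatic ⇒ Q = 0, so W_by = −ΔU = nCᵥ(T₁ − T₂).
Cᵥ = 5R/2 = 20.79 J/(mol·K).
W = (2.56)(20.79)(360 − 217) = 7609 J.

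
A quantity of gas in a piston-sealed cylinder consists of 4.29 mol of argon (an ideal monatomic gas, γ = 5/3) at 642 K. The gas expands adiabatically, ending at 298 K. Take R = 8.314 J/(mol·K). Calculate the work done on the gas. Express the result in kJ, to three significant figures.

Adiabatic ⇒ Q = 0, so W_by = −ΔU = nCᵥ(T₁ − T₂).
Cᵥ = 3R/2 = 12.47 J/(mol·K).
W = (4.29)(12.47)(642 − 298) = 18404 J.
Work on gas = −W_by = -18404 J.

W ≈ -18.4 kJ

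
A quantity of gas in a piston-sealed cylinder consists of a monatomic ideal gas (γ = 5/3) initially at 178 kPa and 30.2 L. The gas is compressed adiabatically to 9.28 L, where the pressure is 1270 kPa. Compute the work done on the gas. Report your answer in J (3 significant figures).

Adiabatic: W = (P₁V₁ − P₂V₂)/(γ − 1) with γ = 5/3.
P₁V₁ = 5376 J, P₂V₂ = 11786 J.
W = (5376 − 11786) / 0.6667 = -9615 J.
Work on gas = −W_by = 9615 J.

W ≈ 9610 J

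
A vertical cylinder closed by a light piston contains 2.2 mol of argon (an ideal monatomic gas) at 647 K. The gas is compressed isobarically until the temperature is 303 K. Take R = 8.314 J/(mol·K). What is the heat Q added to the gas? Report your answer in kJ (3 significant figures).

Isobaric: W = nRΔT = (2.2)(8.314)(-344) = -6292 J.
ΔU = nCᵥΔT with Cᵥ = 3R/2: ΔU = (2.2)(12.47)(-344) = -9438 J.
Q = ΔU + W = -9438 − 6292 = -15730 J.

Q ≈ -15.7 kJ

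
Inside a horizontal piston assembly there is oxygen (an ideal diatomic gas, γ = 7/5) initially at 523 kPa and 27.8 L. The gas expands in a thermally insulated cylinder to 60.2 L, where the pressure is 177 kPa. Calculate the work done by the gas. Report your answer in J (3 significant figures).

W ≈ 9710 J

Adiabatic: W = (P₁V₁ − P₂V₂)/(γ − 1) with γ = 7/5.
P₁V₁ = 14539 J, P₂V₂ = 10655 J.
W = (14539 − 10655) / 0.4 = 9710 J.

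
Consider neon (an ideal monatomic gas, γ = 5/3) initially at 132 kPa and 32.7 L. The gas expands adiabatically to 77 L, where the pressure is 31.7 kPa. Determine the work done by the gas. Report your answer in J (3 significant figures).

Adiabatic: W = (P₁V₁ − P₂V₂)/(γ − 1) with γ = 5/3.
P₁V₁ = 4316 J, P₂V₂ = 2441 J.
W = (4316 − 2441) / 0.6667 = 2813 J.

W ≈ 2810 J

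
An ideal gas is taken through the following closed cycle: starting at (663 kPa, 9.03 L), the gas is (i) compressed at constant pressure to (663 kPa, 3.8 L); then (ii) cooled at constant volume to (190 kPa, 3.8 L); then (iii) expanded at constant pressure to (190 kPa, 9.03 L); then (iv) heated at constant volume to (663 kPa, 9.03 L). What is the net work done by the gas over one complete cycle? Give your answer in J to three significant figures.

Constant-volume legs do no work.
W(i) = (663)(3.8 − 9.03) = -3467 J; W(iii) = (190)(9.03 − 3.8) = 993.7 J.
W_net = -3467 + 993.7 = -2474 J (the counter-clockwise enclosed area).

W_net ≈ -2470 J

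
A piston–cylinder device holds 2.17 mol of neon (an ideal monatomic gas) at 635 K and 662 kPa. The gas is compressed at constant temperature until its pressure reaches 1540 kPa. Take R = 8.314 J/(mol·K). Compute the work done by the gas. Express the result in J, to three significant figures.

Isothermal process: W = nRT ln(V₂/V₁) = nRT ln(P₁/P₂).
W = (2.17)(8.314)(635) × ln(662/1540)
  = 11456 × ln(0.4299) = 11456 × -0.8443
W_by_gas = -9672 J.

W ≈ -9670 J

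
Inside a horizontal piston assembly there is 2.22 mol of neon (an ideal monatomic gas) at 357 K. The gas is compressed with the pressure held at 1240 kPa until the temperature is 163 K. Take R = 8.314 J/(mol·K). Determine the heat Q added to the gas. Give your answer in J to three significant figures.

Q ≈ -8950 J

Isobaric: W = nRΔT = (2.22)(8.314)(-194) = -3581 J.
ΔU = nCᵥΔT with Cᵥ = 3R/2: ΔU = (2.22)(12.47)(-194) = -5371 J.
Q = ΔU + W = -5371 − 3581 = -8952 J.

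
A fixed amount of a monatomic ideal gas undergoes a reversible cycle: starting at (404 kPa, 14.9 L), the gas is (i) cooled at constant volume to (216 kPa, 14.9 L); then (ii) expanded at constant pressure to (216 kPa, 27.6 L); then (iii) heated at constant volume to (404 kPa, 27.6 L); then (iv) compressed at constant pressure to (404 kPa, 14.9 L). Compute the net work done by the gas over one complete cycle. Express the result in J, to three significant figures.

W_net ≈ -2390 J

Constant-volume legs do no work.
W(ii) = (216)(27.6 − 14.9) = 2743 J; W(iv) = (404)(14.9 − 27.6) = -5131 J.
W_net = 2743 − 5131 = -2388 J (the counter-clockwise enclosed area).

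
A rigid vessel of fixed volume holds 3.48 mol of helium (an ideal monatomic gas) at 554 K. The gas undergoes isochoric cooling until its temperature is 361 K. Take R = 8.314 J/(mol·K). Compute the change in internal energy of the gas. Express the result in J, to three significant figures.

Constant volume ⇒ W = 0, so Q = ΔU = nCᵥΔT with Cᵥ = 3R/2 = 12.47 J/(mol·K).
ΔU = (3.48)(12.47)(361 − 554) = -8376 J.

ΔU ≈ -8380 J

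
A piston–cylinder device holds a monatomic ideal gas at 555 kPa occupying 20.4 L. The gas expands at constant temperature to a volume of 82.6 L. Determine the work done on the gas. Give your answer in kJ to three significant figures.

Isothermal: W = nRT ln(V₂/V₁) = P₁V₁ ln(V₂/V₁).
P₁V₁ = (555 kPa)(20.4 L) = 11322 J.
W = 11322 × ln(82.6/20.4) = 11322 × 1.398
W_by_gas = 15834 J; work on gas = −W_by = -15834 J.

W ≈ -15.8 kJ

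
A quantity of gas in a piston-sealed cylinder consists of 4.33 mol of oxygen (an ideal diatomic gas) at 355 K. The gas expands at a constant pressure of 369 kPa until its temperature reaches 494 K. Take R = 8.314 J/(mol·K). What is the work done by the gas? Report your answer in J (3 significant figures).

W ≈ 5000 J

Isobaric: W = P ΔV = nR ΔT.
W = (4.33)(8.314)(494 − 355) = 5004 J.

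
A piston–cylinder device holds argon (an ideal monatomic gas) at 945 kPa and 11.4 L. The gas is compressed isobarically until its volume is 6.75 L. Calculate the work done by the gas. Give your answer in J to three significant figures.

Isobaric: W = P ΔV.
W = (945 kPa)(6.75 − 11.4 L) = (945)(-4.65) = -4394 J.

W ≈ -4390 J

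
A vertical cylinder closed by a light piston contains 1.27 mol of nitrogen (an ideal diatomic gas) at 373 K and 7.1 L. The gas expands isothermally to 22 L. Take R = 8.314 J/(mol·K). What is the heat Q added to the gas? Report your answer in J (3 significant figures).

Isothermal ⇒ ΔU = 0, so Q = W = nRT ln(V₂/V₁).
Q = (1.27)(8.314)(373) ln(22/7.1) = 3938 × 1.131 = 4454 J.

Q ≈ 4450 J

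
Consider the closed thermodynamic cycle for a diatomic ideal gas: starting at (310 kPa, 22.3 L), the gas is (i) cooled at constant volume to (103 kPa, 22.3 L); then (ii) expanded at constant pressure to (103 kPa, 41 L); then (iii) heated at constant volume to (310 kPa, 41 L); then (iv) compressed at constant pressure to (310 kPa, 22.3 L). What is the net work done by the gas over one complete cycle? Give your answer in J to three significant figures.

W_net ≈ -3870 J

Constant-volume legs do no work.
W(ii) = (103)(41 − 22.3) = 1926 J; W(iv) = (310)(22.3 − 41) = -5797 J.
W_net = 1926 − 5797 = -3871 J (the counter-clockwise enclosed area).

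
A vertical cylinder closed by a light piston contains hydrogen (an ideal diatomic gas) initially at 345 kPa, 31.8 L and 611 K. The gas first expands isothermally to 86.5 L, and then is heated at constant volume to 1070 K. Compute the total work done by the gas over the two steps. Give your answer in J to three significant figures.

W_total ≈ 11000 J

Step 1 (isothermal): W = P₁V₁ ln(V₂/V₁) = (10971) ln(86.5/31.8) = 10978 J.
Step 2 (isochoric): W = 0 (constant volume).
W_total = 10978 + 0 = 10978 J.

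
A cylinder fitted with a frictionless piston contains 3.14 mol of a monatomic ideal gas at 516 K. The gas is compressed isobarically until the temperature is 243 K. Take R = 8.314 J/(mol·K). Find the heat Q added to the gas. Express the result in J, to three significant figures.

Q ≈ -17800 J

Isobaric: W = nRΔT = (3.14)(8.314)(-273) = -7127 J.
ΔU = nCᵥΔT with Cᵥ = 3R/2: ΔU = (3.14)(12.47)(-273) = -10690 J.
Q = ΔU + W = -10690 − 7127 = -17817 J.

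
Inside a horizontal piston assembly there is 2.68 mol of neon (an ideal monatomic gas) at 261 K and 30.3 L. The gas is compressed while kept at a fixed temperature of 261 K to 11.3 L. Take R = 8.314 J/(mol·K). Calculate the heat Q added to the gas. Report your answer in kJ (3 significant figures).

Isothermal ⇒ ΔU = 0, so Q = W = nRT ln(V₂/V₁).
Q = (2.68)(8.314)(261) ln(11.3/30.3) = 5815 × -0.9863 = -5736 J.

Q ≈ -5.74 kJ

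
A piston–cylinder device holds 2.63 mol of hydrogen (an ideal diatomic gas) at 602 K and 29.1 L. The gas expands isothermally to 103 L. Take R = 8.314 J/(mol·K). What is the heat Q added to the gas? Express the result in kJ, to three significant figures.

Q ≈ 16.6 kJ

Isothermal ⇒ ΔU = 0, so Q = W = nRT ln(V₂/V₁).
Q = (2.63)(8.314)(602) ln(103/29.1) = 13163 × 1.264 = 16638 J.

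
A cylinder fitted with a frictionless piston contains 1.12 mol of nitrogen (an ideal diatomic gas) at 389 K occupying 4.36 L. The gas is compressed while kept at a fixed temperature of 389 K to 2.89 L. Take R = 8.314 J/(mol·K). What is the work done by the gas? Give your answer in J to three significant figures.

W ≈ -1490 J

Isothermal: W = nRT ln(V₂/V₁).
W = (1.12)(8.314)(389) × ln(2.89/4.36)
  = 3622 × -0.4112
W_by_gas = -1490 J.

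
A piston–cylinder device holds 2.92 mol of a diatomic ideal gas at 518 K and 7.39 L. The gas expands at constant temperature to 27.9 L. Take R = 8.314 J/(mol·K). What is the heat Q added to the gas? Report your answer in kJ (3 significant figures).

Q ≈ 16.7 kJ

Isothermal ⇒ ΔU = 0, so Q = W = nRT ln(V₂/V₁).
Q = (2.92)(8.314)(518) ln(27.9/7.39) = 12575 × 1.328 = 16706 J.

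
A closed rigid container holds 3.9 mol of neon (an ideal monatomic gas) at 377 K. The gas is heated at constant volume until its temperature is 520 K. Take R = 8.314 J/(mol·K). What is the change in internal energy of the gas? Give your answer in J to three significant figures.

Constant volume ⇒ W = 0, so Q = ΔU = nCᵥΔT with Cᵥ = 3R/2 = 12.47 J/(mol·K).
ΔU = (3.9)(12.47)(520 − 377) = 6955 J.

ΔU ≈ 6960 J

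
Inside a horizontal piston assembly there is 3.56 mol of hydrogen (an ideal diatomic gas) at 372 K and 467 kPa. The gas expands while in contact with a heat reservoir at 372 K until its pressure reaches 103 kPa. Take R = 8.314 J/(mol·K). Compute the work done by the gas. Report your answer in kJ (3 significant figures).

W ≈ 16.6 kJ

Isothermal process: W = nRT ln(V₂/V₁) = nRT ln(P₁/P₂).
W = (3.56)(8.314)(372) × ln(467/103)
  = 11010 × ln(4.534) = 11010 × 1.512
W_by_gas = 16643 J.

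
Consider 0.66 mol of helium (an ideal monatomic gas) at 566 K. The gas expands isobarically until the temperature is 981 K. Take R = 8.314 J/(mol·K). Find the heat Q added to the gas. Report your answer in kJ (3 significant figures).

Q ≈ 5.69 kJ

Isobaric: W = nRΔT = (0.66)(8.314)(415) = 2277 J.
ΔU = nCᵥΔT with Cᵥ = 3R/2: ΔU = (0.66)(12.47)(415) = 3416 J.
Q = ΔU + W = 3416 + 2277 = 5693 J.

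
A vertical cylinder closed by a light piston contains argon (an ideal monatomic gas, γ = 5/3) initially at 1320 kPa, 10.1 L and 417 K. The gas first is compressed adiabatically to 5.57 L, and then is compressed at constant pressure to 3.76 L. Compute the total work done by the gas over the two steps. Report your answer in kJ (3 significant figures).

Step 1 (adiabatic): W = (P₁V₁ − P₂V₂)/(γ−1) = (13332 − 19825)/0.667 = -9739 J.
After step 1: P = 3559 kPa, V = 5.57 L, T = 620.1 K.
Step 2 (isobaric): W = PΔV = (3559 kPa)(3.76 − 5.57 L) = -6442 J.
W_total = -9739 − 6442 = -16181 J.

W_total ≈ -16.2 kJ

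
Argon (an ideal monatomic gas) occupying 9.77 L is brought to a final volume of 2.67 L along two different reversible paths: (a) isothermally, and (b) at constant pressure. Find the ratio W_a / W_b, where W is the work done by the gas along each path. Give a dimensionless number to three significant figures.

W_a / W_b ≈ 1.79

Path (a) isothermal: W = P₁V₁ ln(V₂/V₁) → W_a/(P₁V₁) = -1.297.
Path (b) isobaric: W = P₁(V₂ − V₁) → W_b/(P₁V₁) = -0.7267.
W_a / W_b = -1.297 / -0.7267 = 1.785.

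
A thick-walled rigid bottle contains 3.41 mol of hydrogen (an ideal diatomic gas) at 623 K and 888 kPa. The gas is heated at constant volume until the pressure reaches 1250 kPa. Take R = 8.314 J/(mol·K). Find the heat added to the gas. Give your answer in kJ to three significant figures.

Q ≈ 18.0 kJ

Constant volume ⇒ W = 0, so Q = ΔU = nCᵥΔT with Cᵥ = 5R/2 = 20.79 J/(mol·K).
At constant V, T₂/T₁ = P₂/P₁ ⇒ ΔT = T₁(P₂/P₁ − 1) = 623·(1250/888 − 1) = 254 K.
ΔU = (3.41)(20.79)(254) = 18001 J.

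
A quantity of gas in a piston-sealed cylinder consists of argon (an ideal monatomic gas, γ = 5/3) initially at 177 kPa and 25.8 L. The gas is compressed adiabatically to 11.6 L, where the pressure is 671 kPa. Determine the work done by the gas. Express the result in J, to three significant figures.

Adiabatic: W = (P₁V₁ − P₂V₂)/(γ − 1) with γ = 5/3.
P₁V₁ = 4567 J, P₂V₂ = 7784 J.
W = (4567 − 7784) / 0.6667 = -4825 J.

W ≈ -4830 J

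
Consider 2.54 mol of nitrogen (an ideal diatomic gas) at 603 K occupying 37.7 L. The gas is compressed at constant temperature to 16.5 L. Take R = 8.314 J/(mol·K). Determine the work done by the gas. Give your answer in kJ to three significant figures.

W ≈ -10.5 kJ

Isothermal: W = nRT ln(V₂/V₁).
W = (2.54)(8.314)(603) × ln(16.5/37.7)
  = 12734 × -0.8263
W_by_gas = -10522 J.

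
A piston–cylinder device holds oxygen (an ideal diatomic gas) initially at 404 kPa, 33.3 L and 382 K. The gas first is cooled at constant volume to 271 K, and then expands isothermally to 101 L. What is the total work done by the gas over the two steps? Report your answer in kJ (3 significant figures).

Step 1 (isochoric): W = 0 (constant volume).
After step 1: P = 286.6 kPa (V unchanged).
Step 2 (isothermal): W = P₁V₁ ln(V₂/V₁) = (9544) ln(101/33.3) = 10590 J.
W_total = 0 + 10590 = 10590 J.

W_total ≈ 10.6 kJ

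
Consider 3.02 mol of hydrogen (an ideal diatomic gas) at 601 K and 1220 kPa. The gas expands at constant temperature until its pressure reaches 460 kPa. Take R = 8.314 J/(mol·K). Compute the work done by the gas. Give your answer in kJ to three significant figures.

Isothermal process: W = nRT ln(V₂/V₁) = nRT ln(P₁/P₂).
W = (3.02)(8.314)(601) × ln(1220/460)
  = 15090 × ln(2.652) = 15090 × 0.9754
W_by_gas = 14719 J.

W ≈ 14.7 kJ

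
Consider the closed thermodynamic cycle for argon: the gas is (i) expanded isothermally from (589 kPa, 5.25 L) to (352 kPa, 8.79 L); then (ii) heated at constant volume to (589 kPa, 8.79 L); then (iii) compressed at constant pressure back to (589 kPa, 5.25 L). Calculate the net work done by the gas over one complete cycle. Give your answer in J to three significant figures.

W_net ≈ -491 J

Leg (i): W = PᵢVᵢ ln(V_f/Vᵢ) = (3092) ln(8.79/5.25) = 1594 J.
Leg (ii): W = 0.
Leg (iii): W = PΔV = (589)(5.25 − 8.79) = -2085 J.
W_net = 1594 − 2085 = -491.4 J.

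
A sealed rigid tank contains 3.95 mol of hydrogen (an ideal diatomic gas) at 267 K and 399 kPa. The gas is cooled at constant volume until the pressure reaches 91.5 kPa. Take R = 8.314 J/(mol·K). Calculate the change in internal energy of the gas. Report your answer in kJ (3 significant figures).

Constant volume ⇒ W = 0, so Q = ΔU = nCᵥΔT with Cᵥ = 5R/2 = 20.79 J/(mol·K).
At constant V, T₂/T₁ = P₂/P₁ ⇒ ΔT = T₁(P₂/P₁ − 1) = 267·(91.5/399 − 1) = -205.8 K.
ΔU = (3.95)(20.79)(-205.8) = -16894 J.

ΔU ≈ -16.9 kJ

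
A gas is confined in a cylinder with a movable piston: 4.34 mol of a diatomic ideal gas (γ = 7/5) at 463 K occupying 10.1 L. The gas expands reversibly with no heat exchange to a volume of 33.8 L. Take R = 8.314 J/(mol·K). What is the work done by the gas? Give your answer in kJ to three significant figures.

Adiabatic: TV^(γ−1) = const with γ = 7/5.
T₂ = T₁ (V₁/V₂)^(γ−1) = 463 × (10.1/33.8)^0.4 = 463 × 0.6168 = 285.6 K.
W_by = nCᵥ(T₁ − T₂) = (4.34)(20.79)(463 − 285.6) = 16004 J.

W ≈ 16.0 kJ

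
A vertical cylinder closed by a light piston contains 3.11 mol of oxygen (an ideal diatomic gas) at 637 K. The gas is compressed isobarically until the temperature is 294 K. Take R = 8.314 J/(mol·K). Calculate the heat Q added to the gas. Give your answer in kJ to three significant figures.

Q ≈ -31.0 kJ

Isobaric: W = nRΔT = (3.11)(8.314)(-343) = -8869 J.
ΔU = nCᵥΔT with Cᵥ = 5R/2: ΔU = (3.11)(20.79)(-343) = -22172 J.
Q = ΔU + W = -22172 − 8869 = -31041 J.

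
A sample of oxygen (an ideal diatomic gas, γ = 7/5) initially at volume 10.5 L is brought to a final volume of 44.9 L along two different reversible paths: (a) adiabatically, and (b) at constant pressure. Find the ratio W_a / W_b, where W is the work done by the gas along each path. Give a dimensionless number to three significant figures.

W_a / W_b ≈ 0.336

Path (a) adiabatic: W = P₁V₁(1 − (V₁/V₂)^(γ−1))/(γ−1) → W_a/(P₁V₁) = 1.102.
Path (b) isobaric: W = P₁(V₂ − V₁) → W_b/(P₁V₁) = 3.276.
W_a / W_b = 1.102 / 3.276 = 0.3364.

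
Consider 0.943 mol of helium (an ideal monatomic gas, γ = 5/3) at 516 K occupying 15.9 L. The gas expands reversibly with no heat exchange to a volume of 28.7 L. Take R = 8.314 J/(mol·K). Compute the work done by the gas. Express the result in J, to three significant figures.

Adiabatic: TV^(γ−1) = const with γ = 5/3.
T₂ = T₁ (V₁/V₂)^(γ−1) = 516 × (15.9/28.7)^0.667 = 516 × 0.6745 = 348.1 K.
W_by = nCᵥ(T₁ − T₂) = (0.943)(12.47)(516 − 348.1) = 1975 J.

W ≈ 1970 J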